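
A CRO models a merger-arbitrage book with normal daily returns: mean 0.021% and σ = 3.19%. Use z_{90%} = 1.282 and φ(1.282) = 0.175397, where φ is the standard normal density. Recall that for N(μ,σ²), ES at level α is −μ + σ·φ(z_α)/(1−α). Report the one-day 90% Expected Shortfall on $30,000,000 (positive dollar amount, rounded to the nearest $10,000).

Tail multiplier: φ(z)/(1−α) = 0.175397 / 0.1 = 1.754.
ES = −(0.021%) + 3.19% × 1.754 = 5.574%.
On $30,000,000: 0.05574 × $30,000,000 = $1,672,200.

$1,670,000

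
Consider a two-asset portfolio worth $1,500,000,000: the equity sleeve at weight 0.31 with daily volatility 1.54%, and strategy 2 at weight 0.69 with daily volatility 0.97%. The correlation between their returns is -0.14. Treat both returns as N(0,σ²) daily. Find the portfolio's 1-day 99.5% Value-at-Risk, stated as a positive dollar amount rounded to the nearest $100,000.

σ_p² = 0.31²·1.54² + 0.69²·0.97² + 2·-0.14·0.31·0.69·1.54·0.97 = 0.5864 (%²).
σ_p = √0.5864 = 0.766%.
At 99.5%, z = 2.576.
VaR = 2.576 × 0.766% = 1.973%; on $1,500,000,000 that is $29,595,000.

$29,600,000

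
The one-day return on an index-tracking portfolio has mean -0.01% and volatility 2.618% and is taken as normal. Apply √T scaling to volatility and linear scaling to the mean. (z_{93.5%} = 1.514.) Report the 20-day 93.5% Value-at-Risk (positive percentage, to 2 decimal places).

17.93%

σ_{20d} = 2.618% × √20 = 11.708%; μ_{20d} = 20 × -0.01% = -0.200%.
VaR = −(-0.200%) + 1.514 × 11.708% = 17.926%.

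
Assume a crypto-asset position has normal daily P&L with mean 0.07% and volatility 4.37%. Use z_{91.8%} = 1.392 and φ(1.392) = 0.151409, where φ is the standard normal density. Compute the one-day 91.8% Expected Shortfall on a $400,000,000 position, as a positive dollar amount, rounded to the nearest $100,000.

$32,000,000

Tail multiplier: φ(z)/(1−α) = 0.151409 / 0.082 = 1.846.
ES = −(0.07%) + 4.37% × 1.846 = 7.997%.
On $400,000,000: 0.07997 × $400,000,000 = $31,988,000.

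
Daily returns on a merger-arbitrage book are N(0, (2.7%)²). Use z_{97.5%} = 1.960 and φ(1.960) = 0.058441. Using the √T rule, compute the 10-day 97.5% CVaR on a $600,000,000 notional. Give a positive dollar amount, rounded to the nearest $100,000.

$119,800,000

σ_{10d} = 2.7% × √10 = 8.538%.
ES multiplier = φ(z)/(1−α) = 0.058441/0.025 = 2.338.
ES = 8.538% × 2.338 = 19.962%; on $600,000,000: $119,772,000.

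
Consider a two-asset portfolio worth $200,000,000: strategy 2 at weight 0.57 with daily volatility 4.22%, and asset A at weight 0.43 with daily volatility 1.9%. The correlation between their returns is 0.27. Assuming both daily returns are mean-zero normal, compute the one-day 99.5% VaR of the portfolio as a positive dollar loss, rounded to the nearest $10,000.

σ_p² = 0.57²·4.22² + 0.43²·1.9² + 2·0.27·0.57·0.43·4.22·1.9 = 7.5147 (%²).
σ_p = √7.5147 = 2.741%.
At 99.5%, z = 2.576.
VaR = 2.576 × 2.741% = 7.061%; on $200,000,000 that is $14,122,000.

$14,120,000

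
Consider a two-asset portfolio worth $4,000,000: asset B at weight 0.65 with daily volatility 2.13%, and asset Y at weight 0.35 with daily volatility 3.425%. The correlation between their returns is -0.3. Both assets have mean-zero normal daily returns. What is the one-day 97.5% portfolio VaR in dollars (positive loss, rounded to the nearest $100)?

$120,400

σ_p² = 0.65²·2.13² + 0.35²·3.425² + 2·-0.3·0.65·0.35·2.13·3.425 = 2.3580 (%²).
σ_p = √2.3580 = 1.536%.
At 97.5%, z = 1.960.
VaR = 1.960 × 1.536% = 3.011%; on $4,000,000 that is $120,440.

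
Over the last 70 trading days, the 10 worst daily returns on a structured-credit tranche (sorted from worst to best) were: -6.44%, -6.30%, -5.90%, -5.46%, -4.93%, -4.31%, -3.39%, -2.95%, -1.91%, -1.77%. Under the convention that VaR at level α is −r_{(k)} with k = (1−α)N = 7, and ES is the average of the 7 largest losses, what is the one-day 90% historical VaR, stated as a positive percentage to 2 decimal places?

3.39%

k = 7; the 7th lowest return is -3.39%, so VaR = 3.39%.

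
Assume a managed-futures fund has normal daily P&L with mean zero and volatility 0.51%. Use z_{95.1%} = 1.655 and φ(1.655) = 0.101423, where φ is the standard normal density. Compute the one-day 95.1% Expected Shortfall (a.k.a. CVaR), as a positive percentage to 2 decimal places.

1.06%

Tail multiplier: φ(z)/(1−α) = 0.101423 / 0.049 = 2.070.
ES = 0.51% × 2.070 = 1.056%.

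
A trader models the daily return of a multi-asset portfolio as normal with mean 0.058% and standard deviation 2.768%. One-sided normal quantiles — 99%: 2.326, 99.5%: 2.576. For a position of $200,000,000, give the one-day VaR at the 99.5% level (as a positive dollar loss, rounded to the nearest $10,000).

$14,140,000

VaR = −μ + z·σ = −(0.058%) + 2.576 × 2.768% = 7.072%.
On $200,000,000: 0.07072 × $200,000,000 = $14,144,000.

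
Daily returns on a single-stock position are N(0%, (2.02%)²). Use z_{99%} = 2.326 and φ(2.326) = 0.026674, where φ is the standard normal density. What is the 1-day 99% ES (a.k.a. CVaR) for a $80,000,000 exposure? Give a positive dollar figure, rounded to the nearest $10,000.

Tail multiplier: φ(z)/(1−α) = 0.026674 / 0.01 = 2.667.
ES = 2.02% × 2.667 = 5.387%.
On $80,000,000: 0.05387 × $80,000,000 = $4,309,600.

$4,310,000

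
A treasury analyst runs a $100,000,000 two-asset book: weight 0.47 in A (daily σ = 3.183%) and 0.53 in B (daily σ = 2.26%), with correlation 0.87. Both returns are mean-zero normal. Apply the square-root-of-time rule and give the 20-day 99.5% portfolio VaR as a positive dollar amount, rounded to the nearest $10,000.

σ_p = √(0.47²·3.183² + 0.53²·2.26² + 2·0.87·0.47·0.53·3.183·2.26) = 2.606%.
σ_{20d} = 2.606% × √20 = 11.654%.
z(99.5%) = 2.576.
VaR = 2.576 × 11.654% = 30.021%; on $100,000,000 that is $30,021,000.

$30,020,000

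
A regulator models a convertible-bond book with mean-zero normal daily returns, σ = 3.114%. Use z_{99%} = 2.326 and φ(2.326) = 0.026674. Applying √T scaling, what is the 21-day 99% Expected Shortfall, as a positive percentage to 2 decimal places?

σ_{21d} = 3.114% × √21 = 14.270%.
ES multiplier = φ(z)/(1−α) = 0.026674/0.01 = 2.667.
ES = 14.270% × 2.667 = 38.058%.

38.06%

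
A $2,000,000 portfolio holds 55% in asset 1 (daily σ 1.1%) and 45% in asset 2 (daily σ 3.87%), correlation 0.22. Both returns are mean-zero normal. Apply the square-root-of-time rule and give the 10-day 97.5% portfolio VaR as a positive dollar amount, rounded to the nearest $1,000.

σ_p = √(0.55²·1.1² + 0.45²·3.87² + 2·0.22·0.55·0.45·1.1·3.87) = 1.965%.
σ_{10d} = 1.965% × √10 = 6.214%.
z(97.5%) = 1.960.
VaR = 1.960 × 6.214% = 12.179%; on $2,000,000 that is $243,580.

$244,000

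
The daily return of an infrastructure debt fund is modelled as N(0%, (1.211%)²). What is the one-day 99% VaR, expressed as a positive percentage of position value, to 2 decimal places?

2.82%

At 99% one-sided, z = 2.326.
VaR = z·σ = 2.326 × 1.211% = 2.817%.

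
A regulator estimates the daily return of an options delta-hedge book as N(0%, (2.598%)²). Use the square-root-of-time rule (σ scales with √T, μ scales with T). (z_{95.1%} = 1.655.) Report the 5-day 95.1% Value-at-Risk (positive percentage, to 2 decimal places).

9.61%

σ_{5d} = 2.598% × √5 = 5.809%.
VaR = 1.655 × 5.809% = 9.614%.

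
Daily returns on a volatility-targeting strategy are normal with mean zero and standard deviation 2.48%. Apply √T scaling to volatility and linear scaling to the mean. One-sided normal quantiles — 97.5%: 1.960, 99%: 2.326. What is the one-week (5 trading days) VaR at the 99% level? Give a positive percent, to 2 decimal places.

12.90%

σ_{5d} = 2.48% × √5 = 5.545%.
VaR = 2.326 × 5.545% = 12.898%.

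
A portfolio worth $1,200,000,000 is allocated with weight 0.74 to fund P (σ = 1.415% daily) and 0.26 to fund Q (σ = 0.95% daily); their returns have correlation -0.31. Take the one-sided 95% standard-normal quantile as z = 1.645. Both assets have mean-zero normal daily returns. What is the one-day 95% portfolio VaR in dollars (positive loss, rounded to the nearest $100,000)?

$19,700,000

σ_p² = 0.74²·1.415² + 0.26²·0.95² + 2·-0.31·0.74·0.26·1.415·0.95 = 0.9971 (%²).
σ_p = √0.9971 = 0.999%.
VaR = 1.645 × 0.999% = 1.643%; on $1,200,000,000 that is $19,716,000.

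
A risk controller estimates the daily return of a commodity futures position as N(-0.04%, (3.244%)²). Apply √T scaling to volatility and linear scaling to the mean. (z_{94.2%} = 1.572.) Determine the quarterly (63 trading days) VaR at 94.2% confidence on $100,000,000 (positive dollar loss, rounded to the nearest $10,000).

σ_{63d} = 3.244% × √63 = 25.748%; μ_{63d} = 63 × -0.04% = -2.520%.
VaR = −(-2.520%) + 1.572 × 25.748% = 42.996%.
On $100,000,000: 0.42996 × $100,000,000 = $42,996,000.

$43,000,000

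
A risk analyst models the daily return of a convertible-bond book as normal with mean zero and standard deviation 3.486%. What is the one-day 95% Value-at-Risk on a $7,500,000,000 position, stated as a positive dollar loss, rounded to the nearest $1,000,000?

At 95% one-sided, z = 1.645.
VaR = z·σ = 1.645 × 3.486% = 5.734%.
On $7,500,000,000: 0.05734 × $7,500,000,000 = $430,050,000.

$430,000,000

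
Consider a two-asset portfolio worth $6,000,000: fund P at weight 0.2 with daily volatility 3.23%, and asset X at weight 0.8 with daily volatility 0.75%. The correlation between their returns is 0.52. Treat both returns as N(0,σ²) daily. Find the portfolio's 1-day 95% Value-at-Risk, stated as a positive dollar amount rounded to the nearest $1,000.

σ_p² = 0.2²·3.23² + 0.8²·0.75² + 2·0.52·0.2·0.8·3.23·0.75 = 1.1804 (%²).
σ_p = √1.1804 = 1.086%.
At 95%, z = 1.645.
VaR = 1.645 × 1.086% = 1.786%; on $6,000,000 that is $107,160.

$107,000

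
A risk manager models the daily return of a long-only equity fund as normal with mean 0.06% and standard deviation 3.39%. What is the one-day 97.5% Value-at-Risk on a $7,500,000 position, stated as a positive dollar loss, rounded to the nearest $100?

$493,800

At 97.5% one-sided, z = 1.960.
VaR = −μ + z·σ = −(0.06%) + 1.960 × 3.39% = 6.584%.
On $7,500,000: 0.06584 × $7,500,000 = $493,800.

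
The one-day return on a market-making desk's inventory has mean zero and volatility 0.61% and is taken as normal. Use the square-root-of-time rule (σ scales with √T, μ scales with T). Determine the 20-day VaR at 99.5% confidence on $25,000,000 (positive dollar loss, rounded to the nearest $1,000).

At 99.5%, z = 2.576.
σ_{20d} = 0.61% × √20 = 2.728%.
VaR = 2.576 × 2.728% = 7.027%.
On $25,000,000: 0.07027 × $25,000,000 = $1,756,750.

$1,757,000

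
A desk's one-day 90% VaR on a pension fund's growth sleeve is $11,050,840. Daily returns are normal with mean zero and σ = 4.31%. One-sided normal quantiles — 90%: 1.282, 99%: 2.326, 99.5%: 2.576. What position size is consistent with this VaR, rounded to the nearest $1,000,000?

$200,000,000

VaR as a fraction of value: z·σ = 1.282 × 4.31% = 5.52542%.
Position = $11,050,840 / 0.0552542 = $200,000,000.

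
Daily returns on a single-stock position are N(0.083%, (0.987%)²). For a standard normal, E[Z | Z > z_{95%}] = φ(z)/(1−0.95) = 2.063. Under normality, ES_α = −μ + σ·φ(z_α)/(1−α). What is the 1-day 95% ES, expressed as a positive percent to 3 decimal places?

ES = −(0.083%) + 0.987% × 2.063 = 1.953%.

1.953%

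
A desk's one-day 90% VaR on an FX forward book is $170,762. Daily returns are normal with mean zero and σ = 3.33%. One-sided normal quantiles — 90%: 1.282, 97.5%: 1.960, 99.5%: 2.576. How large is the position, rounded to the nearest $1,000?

VaR as a fraction of value: z·σ = 1.282 × 3.33% = 4.26906%.
Position = $170,762 / 0.0426906 = $3,999,991.

$4,000,000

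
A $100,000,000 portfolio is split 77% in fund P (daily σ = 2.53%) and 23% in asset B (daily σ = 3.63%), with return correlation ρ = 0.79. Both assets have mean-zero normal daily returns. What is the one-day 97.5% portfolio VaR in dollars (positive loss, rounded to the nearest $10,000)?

σ_p² = 0.77²·2.53² + 0.23²·3.63² + 2·0.79·0.77·0.23·2.53·3.63 = 7.0620 (%²).
σ_p = √7.0620 = 2.657%.
At 97.5%, z = 1.960.
VaR = 1.960 × 2.657% = 5.208%; on $100,000,000 that is $5,208,000.

$5,210,000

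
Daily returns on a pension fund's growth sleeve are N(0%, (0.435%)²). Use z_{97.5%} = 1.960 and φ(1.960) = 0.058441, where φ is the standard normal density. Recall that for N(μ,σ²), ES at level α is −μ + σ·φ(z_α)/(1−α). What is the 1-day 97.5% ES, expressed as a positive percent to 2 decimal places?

1.02%

Tail multiplier: φ(z)/(1−α) = 0.058441 / 0.025 = 2.338.
ES = 0.435% × 2.338 = 1.017%.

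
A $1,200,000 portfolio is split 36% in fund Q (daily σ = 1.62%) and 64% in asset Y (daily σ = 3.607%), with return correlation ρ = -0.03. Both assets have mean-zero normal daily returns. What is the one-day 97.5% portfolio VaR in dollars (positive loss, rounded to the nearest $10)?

σ_p² = 0.36²·1.62² + 0.64²·3.607² + 2·-0.03·0.36·0.64·1.62·3.607 = 5.5884 (%²).
σ_p = √5.5884 = 2.364%.
At 97.5%, z = 1.960.
VaR = 1.960 × 2.364% = 4.633%; on $1,200,000 that is $55,596.

$55,600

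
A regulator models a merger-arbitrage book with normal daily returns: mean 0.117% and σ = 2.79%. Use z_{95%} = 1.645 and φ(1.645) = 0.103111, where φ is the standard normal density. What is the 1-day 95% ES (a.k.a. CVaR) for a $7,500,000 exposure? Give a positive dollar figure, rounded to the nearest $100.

Tail multiplier: φ(z)/(1−α) = 0.103111 / 0.05 = 2.062.
ES = −(0.117%) + 2.79% × 2.062 = 5.636%.
On $7,500,000: 0.05636 × $7,500,000 = $422,700.

$422,700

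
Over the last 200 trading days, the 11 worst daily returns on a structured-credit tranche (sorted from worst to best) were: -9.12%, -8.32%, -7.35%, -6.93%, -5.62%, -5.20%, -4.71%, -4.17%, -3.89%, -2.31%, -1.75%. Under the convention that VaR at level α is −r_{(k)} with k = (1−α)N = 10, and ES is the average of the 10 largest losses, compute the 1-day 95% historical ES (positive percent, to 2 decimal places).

The 10 worst returns sum to -57.62%.
ES = −(-57.62%) / 10 = 5.762% ≈ 5.76%.

5.76%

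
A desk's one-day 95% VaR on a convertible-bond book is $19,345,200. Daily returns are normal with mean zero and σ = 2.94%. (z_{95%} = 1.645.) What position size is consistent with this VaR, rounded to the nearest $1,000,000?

VaR as a fraction of value: z·σ = 1.645 × 2.94% = 4.8363%.
Position = $19,345,200 / 0.048363 = $400,000,000.

$400,000,000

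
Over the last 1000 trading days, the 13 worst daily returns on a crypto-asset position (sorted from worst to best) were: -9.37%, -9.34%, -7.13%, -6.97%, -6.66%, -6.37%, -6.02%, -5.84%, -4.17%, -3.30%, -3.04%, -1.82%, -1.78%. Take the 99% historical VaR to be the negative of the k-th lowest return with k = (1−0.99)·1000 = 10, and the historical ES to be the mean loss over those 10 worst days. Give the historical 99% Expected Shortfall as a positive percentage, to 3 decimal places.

The 10 worst returns sum to -65.17%.
ES = −(-65.17%) / 10 = 6.517%.

6.517%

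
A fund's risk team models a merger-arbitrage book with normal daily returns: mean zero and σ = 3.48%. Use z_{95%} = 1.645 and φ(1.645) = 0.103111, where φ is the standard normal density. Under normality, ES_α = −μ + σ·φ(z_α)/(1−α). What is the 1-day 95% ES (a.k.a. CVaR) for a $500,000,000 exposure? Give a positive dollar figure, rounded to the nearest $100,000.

$35,900,000

Tail multiplier: φ(z)/(1−α) = 0.103111 / 0.05 = 2.062.
ES = 3.48% × 2.062 = 7.176%.
On $500,000,000: 0.07176 × $500,000,000 = $35,880,000.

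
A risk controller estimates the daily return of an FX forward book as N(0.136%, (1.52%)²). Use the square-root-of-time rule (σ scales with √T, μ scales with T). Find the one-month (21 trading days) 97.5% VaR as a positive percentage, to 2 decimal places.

10.80%

At 97.5%, z = 1.960.
σ_{21d} = 1.52% × √21 = 6.966%; μ_{21d} = 21 × 0.136% = 2.856%.
VaR = −(2.856%) + 1.960 × 6.966% = 10.797%.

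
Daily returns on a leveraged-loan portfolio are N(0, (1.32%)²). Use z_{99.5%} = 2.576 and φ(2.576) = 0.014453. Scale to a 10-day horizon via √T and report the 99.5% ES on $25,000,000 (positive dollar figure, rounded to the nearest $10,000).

$3,020,000

σ_{10d} = 1.32% × √10 = 4.174%.
ES multiplier = φ(z)/(1−α) = 0.014453/0.005 = 2.891.
ES = 4.174% × 2.891 = 12.067%; on $25,000,000: $3,016,750.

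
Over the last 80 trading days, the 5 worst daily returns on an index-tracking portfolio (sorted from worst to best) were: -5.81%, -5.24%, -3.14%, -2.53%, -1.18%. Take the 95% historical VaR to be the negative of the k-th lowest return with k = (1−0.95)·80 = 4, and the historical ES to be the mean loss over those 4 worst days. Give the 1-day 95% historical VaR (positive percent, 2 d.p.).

k = 4; the 4th lowest return is -2.53%, so VaR = 2.53%.

2.53%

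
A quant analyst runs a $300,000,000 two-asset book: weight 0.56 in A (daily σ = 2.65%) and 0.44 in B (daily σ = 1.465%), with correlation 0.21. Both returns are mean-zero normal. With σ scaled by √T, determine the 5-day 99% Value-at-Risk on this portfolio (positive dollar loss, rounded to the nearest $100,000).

$27,100,000

σ_p = √(0.56²·2.65² + 0.44²·1.465² + 2·0.21·0.56·0.44·2.65·1.465) = 1.738%.
σ_{5d} = 1.738% × √5 = 3.886%.
z(99%) = 2.326.
VaR = 2.326 × 3.886% = 9.039%; on $300,000,000 that is $27,117,000.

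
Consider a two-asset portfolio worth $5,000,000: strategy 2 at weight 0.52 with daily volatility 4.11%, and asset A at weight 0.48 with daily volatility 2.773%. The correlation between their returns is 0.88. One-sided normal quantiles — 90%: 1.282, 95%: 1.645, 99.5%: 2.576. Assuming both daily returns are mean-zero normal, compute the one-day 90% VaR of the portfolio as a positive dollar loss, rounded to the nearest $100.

$215,900

σ_p² = 0.52²·4.11² + 0.48²·2.773² + 2·0.88·0.52·0.48·4.11·2.773 = 11.3460 (%²).
σ_p = √11.3460 = 3.368%.
VaR = 1.282 × 3.368% = 4.318%; on $5,000,000 that is $215,900.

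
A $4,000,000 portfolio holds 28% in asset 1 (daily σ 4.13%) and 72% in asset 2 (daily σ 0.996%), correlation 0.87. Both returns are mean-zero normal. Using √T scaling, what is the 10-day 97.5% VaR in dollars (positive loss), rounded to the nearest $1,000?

σ_p = √(0.28²·4.13² + 0.72²·0.996² + 2·0.87·0.28·0.72·4.13·0.996) = 1.815%.
σ_{10d} = 1.815% × √10 = 5.740%.
z(97.5%) = 1.960.
VaR = 1.960 × 5.740% = 11.250%; on $4,000,000 that is $450,000.

$450,000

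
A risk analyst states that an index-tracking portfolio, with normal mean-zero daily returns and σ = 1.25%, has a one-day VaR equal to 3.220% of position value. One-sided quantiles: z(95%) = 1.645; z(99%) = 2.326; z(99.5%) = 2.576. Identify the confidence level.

Implied z = VaR/σ = 3.220 / 1.25 = 2.576.
This matches z(99.5%) = 2.576.

99.5%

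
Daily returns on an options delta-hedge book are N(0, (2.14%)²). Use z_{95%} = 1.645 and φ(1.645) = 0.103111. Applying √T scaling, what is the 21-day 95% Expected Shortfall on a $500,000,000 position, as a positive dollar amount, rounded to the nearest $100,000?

$101,100,000

σ_{21d} = 2.14% × √21 = 9.807%.
ES multiplier = φ(z)/(1−α) = 0.103111/0.05 = 2.062.
ES = 9.807% × 2.062 = 20.222%; on $500,000,000: $101,110,000.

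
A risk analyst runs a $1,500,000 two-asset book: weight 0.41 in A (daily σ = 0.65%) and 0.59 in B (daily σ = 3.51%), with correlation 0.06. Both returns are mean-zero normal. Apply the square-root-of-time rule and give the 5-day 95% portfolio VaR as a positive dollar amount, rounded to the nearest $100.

σ_p = √(0.41²·0.65² + 0.59²·3.51² + 2·0.06·0.41·0.59·0.65·3.51) = 2.104%.
σ_{5d} = 2.104% × √5 = 4.705%.
z(95%) = 1.645.
VaR = 1.645 × 4.705% = 7.740%; on $1,500,000 that is $116,100.

$116,100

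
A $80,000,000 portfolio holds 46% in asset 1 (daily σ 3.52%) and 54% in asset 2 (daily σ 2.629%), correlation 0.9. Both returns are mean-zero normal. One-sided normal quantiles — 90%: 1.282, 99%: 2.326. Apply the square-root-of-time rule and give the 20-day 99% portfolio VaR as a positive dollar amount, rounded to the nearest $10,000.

σ_p = √(0.46²·3.52² + 0.54²·2.629² + 2·0.9·0.46·0.54·3.52·2.629) = 2.962%.
σ_{20d} = 2.962% × √20 = 13.246%.
VaR = 2.326 × 13.246% = 30.810%; on $80,000,000 that is $24,648,000.

$24,650,000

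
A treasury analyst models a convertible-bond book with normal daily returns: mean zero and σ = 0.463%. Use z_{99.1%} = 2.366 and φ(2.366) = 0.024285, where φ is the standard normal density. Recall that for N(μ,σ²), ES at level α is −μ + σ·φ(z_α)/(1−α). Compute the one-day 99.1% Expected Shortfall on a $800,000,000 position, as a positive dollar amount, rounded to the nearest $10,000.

$9,990,000

Tail multiplier: φ(z)/(1−α) = 0.024285 / 0.009 = 2.698.
ES = 0.463% × 2.698 = 1.249%.
On $800,000,000: 0.01249 × $800,000,000 = $9,992,000.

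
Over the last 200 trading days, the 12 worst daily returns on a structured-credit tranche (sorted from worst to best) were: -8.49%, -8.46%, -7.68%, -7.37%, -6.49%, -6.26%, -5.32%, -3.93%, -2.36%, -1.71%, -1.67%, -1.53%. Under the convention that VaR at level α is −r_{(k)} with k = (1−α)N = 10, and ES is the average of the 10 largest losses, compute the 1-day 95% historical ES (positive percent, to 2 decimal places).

5.81%

The 10 worst returns sum to -58.07%.
ES = −(-58.07%) / 10 = 5.807% ≈ 5.81%.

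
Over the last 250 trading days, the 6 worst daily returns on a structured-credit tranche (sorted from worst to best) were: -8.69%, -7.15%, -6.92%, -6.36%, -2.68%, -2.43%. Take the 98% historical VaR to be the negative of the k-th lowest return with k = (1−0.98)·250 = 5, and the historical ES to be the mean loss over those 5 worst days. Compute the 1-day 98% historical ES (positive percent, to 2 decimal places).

The 5 worst returns sum to -31.80%.
ES = −(-31.80%) / 5 = 6.36%.

6.36%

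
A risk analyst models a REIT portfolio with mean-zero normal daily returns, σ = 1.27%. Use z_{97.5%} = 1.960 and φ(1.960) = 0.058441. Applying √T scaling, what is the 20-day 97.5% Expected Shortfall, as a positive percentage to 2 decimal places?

σ_{20d} = 1.27% × √20 = 5.680%.
ES multiplier = φ(z)/(1−α) = 0.058441/0.025 = 2.338.
ES = 5.680% × 2.338 = 13.280%.

13.28%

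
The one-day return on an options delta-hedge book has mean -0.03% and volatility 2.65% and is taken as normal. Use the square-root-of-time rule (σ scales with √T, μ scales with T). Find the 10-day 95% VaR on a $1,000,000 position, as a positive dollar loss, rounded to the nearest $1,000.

$141,000

At 95%, z = 1.645.
σ_{10d} = 2.65% × √10 = 8.380%; μ_{10d} = 10 × -0.03% = -0.300%.
VaR = −(-0.300%) + 1.645 × 8.380% = 14.085%.
On $1,000,000: 0.14085 × $1,000,000 = $140,850.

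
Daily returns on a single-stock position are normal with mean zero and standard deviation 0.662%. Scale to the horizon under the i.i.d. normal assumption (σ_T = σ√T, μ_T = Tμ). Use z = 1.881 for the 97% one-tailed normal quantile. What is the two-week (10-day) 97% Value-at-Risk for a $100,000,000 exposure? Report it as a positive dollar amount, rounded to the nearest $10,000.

σ_{10d} = 0.662% × √10 = 2.093%.
VaR = 1.881 × 2.093% = 3.937%.
On $100,000,000: 0.03937 × $100,000,000 = $3,937,000.

$3,940,000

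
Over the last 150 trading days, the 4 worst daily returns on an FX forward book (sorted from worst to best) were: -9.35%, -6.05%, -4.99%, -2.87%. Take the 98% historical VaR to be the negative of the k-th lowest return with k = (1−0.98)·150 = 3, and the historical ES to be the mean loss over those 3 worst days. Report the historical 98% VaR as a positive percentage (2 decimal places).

4.99%

k = 3; the 3rd lowest return is -4.99%, so VaR = 4.99%.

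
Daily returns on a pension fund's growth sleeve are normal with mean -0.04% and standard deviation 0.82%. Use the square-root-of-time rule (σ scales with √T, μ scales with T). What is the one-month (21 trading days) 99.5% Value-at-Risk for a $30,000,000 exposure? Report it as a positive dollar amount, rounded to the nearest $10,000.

At 99.5%, z = 2.576.
σ_{21d} = 0.82% × √21 = 3.758%; μ_{21d} = 21 × -0.04% = -0.840%.
VaR = −(-0.840%) + 2.576 × 3.758% = 10.521%.
On $30,000,000: 0.10521 × $30,000,000 = $3,156,300.

$3,160,000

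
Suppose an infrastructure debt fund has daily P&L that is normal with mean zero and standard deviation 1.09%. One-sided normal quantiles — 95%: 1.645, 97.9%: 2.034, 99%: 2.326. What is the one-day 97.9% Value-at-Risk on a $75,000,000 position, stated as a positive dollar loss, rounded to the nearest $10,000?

VaR = z·σ = 2.034 × 1.09% = 2.217%.
On $75,000,000: 0.02217 × $75,000,000 = $1,662,750.

$1,660,000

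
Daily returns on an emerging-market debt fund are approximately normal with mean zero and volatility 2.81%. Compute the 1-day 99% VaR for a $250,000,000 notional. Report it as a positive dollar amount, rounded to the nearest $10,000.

At 99% one-sided, z = 2.326.
VaR = z·σ = 2.326 × 2.81% = 6.536%.
On $250,000,000: 0.06536 × $250,000,000 = $16,340,000.

$16,340,000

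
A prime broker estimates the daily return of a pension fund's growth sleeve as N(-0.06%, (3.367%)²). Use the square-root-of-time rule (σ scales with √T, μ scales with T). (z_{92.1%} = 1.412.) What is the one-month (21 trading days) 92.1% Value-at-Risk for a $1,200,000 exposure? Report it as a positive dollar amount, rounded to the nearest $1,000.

$277,000

σ_{21d} = 3.367% × √21 = 15.430%; μ_{21d} = 21 × -0.06% = -1.260%.
VaR = −(-1.260%) + 1.412 × 15.430% = 23.047%.
On $1,200,000: 0.23047 × $1,200,000 = $276,564.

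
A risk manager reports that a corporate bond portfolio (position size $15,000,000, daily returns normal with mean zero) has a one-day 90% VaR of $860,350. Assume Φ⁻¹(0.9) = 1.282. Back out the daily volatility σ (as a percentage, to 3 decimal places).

4.474%

VaR as a fraction: $860,350 / $15,000,000 = 5.736%.
σ = VaR / z = 5.736% / 1.282 = 4.474%.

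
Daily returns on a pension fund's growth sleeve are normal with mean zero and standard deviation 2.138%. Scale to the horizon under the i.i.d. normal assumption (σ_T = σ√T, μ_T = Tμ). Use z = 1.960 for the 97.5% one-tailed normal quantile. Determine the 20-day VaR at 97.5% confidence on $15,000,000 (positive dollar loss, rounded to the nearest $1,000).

σ_{20d} = 2.138% × √20 = 9.561%.
VaR = 1.960 × 9.561% = 18.740%.
On $15,000,000: 0.18740 × $15,000,000 = $2,811,000.

$2,811,000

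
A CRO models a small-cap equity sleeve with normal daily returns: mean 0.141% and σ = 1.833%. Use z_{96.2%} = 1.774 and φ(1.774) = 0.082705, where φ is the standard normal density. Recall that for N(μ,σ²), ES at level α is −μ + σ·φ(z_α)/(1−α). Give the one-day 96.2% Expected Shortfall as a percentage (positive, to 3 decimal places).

Tail multiplier: φ(z)/(1−α) = 0.082705 / 0.038 = 2.176.
ES = −(0.141%) + 1.833% × 2.176 = 3.848%.

3.848%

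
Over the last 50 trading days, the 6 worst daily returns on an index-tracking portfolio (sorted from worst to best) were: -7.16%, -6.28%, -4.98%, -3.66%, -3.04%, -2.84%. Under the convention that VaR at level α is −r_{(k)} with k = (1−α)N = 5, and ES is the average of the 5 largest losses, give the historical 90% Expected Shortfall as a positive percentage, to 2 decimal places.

The 5 worst returns sum to -25.12%.
ES = −(-25.12%) / 5 = 5.024% ≈ 5.02%.

5.02%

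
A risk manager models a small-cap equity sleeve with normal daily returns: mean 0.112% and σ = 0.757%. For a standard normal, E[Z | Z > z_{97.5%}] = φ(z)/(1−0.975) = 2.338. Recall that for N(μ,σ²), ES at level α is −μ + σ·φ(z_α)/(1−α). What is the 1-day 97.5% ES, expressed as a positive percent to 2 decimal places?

1.66%

ES = −(0.112%) + 0.757% × 2.338 = 1.658%.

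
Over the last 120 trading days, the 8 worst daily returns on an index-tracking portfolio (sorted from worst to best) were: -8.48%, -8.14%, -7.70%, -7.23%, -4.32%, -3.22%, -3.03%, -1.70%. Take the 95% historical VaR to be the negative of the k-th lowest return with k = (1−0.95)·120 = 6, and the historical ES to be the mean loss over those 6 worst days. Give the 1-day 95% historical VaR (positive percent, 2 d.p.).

3.22%

k = 6; the 6th lowest return is -3.22%, so VaR = 3.22%.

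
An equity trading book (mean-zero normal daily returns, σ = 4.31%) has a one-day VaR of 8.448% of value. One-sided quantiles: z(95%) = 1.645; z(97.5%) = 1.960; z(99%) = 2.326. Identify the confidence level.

97.5%

Implied z = VaR/σ = 8.448 / 4.31 = 1.960.
This matches z(97.5%) = 1.960.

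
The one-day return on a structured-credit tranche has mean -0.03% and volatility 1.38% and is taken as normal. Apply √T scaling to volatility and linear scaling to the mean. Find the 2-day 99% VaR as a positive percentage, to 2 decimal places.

At 99%, z = 2.326.
σ_{2d} = 1.38% × √2 = 1.952%; μ_{2d} = 2 × -0.03% = -0.060%.
VaR = −(-0.060%) + 2.326 × 1.952% = 4.600%.

4.60%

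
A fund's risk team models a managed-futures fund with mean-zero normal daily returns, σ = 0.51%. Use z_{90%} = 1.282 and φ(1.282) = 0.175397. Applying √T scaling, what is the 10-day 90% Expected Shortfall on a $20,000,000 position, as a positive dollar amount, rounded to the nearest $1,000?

σ_{10d} = 0.51% × √10 = 1.613%.
ES multiplier = φ(z)/(1−α) = 0.175397/0.1 = 1.754.
ES = 1.613% × 1.754 = 2.829%; on $20,000,000: $565,800.

$566,000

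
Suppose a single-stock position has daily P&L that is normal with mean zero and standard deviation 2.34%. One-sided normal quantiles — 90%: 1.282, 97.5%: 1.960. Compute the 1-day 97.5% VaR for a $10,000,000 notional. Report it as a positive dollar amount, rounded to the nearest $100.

VaR = z·σ = 1.960 × 2.34% = 4.586%.
On $10,000,000: 0.04586 × $10,000,000 = $458,600.

$458,600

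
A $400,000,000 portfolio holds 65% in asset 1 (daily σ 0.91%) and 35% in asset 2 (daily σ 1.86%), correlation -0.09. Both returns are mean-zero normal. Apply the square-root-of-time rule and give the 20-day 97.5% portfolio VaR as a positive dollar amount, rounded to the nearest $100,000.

$29,400,000

σ_p = √(0.65²·0.91² + 0.35²·1.86² + 2·-0.09·0.65·0.35·0.91·1.86) = 0.839%.
σ_{20d} = 0.839% × √20 = 3.752%.
z(97.5%) = 1.960.
VaR = 1.960 × 3.752% = 7.354%; on $400,000,000 that is $29,416,000.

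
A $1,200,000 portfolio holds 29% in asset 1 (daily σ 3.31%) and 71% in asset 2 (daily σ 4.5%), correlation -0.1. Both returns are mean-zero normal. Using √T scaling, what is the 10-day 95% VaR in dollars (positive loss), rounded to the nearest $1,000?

$202,000

σ_p = √(0.29²·3.31² + 0.71²·4.5² + 2·-0.1·0.29·0.71·3.31·4.5) = 3.243%.
σ_{10d} = 3.243% × √10 = 10.255%.
z(95%) = 1.645.
VaR = 1.645 × 10.255% = 16.869%; on $1,200,000 that is $202,428.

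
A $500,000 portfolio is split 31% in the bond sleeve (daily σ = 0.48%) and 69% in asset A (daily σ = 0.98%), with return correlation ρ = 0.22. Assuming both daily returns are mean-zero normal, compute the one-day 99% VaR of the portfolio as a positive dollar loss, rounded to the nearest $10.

σ_p² = 0.31²·0.48² + 0.69²·0.98² + 2·0.22·0.31·0.69·0.48·0.98 = 0.5237 (%²).
σ_p = √0.5237 = 0.724%.
At 99%, z = 2.326.
VaR = 2.326 × 0.724% = 1.684%; on $500,000 that is $8,420.

$8,420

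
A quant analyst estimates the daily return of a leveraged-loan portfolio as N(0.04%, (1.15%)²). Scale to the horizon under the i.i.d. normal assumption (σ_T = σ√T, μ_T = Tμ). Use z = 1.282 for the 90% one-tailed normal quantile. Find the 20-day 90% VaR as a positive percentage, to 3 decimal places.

5.793%

σ_{20d} = 1.15% × √20 = 5.143%; μ_{20d} = 20 × 0.04% = 0.800%.
VaR = −(0.800%) + 1.282 × 5.143% = 5.793%.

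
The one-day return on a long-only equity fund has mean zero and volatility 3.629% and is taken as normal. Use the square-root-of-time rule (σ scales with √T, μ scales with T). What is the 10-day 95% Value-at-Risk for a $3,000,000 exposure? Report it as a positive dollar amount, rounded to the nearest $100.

$566,300

At 95%, z = 1.645.
σ_{10d} = 3.629% × √10 = 11.476%.
VaR = 1.645 × 11.476% = 18.878%.
On $3,000,000: 0.18878 × $3,000,000 = $566,340.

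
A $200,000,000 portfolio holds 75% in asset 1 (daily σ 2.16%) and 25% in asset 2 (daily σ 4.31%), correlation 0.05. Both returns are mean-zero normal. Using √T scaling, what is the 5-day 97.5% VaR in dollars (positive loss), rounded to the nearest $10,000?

$17,440,000

σ_p = √(0.75²·2.16² + 0.25²·4.31² + 2·0.05·0.75·0.25·2.16·4.31) = 1.990%.
σ_{5d} = 1.990% × √5 = 4.450%.
z(97.5%) = 1.960.
VaR = 1.960 × 4.450% = 8.722%; on $200,000,000 that is $17,444,000.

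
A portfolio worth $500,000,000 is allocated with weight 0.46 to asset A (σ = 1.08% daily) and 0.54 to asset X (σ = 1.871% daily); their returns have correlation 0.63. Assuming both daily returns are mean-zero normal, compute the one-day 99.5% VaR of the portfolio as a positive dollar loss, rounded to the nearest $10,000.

σ_p² = 0.46²·1.08² + 0.54²·1.871² + 2·0.63·0.46·0.54·1.08·1.871 = 1.9000 (%²).
σ_p = √1.9000 = 1.378%.
At 99.5%, z = 2.576.
VaR = 2.576 × 1.378% = 3.550%; on $500,000,000 that is $17,750,000.

$17,750,000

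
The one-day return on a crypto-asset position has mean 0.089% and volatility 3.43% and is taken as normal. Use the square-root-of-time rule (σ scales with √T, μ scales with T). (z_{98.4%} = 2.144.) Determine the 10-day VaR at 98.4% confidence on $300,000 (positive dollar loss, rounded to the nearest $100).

$67,100

σ_{10d} = 3.43% × √10 = 10.847%; μ_{10d} = 10 × 0.089% = 0.890%.
VaR = −(0.890%) + 2.144 × 10.847% = 22.366%.
On $300,000: 0.22366 × $300,000 = $67,098.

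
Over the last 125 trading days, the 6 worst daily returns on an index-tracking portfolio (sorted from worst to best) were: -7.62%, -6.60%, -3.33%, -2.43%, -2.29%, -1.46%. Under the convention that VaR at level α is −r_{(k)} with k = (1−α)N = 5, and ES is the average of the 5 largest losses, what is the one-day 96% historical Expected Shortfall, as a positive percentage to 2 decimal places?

The 5 worst returns sum to -22.27%.
ES = −(-22.27%) / 5 = 4.454% ≈ 4.45%.

4.45%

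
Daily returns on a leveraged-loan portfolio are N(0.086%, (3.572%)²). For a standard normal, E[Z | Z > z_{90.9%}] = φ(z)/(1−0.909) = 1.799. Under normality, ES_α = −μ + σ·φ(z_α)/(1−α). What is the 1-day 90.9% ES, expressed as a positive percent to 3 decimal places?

6.340%

ES = −(0.086%) + 3.572% × 1.799 = 6.340%.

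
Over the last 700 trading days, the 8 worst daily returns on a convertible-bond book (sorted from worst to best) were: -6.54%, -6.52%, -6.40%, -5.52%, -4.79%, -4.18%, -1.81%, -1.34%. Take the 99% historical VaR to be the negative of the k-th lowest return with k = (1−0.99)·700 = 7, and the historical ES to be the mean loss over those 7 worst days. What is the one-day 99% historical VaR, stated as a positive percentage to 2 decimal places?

1.81%

k = 7; the 7th lowest return is -1.81%, so VaR = 1.81%.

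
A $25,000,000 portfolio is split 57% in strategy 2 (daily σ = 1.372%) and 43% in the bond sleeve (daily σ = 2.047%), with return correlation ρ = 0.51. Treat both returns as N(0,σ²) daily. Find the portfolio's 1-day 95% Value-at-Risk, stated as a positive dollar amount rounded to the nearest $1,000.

σ_p² = 0.57²·1.372² + 0.43²·2.047² + 2·0.51·0.57·0.43·1.372·2.047 = 2.0885 (%²).
σ_p = √2.0885 = 1.445%.
At 95%, z = 1.645.
VaR = 1.645 × 1.445% = 2.377%; on $25,000,000 that is $594,250.

$594,000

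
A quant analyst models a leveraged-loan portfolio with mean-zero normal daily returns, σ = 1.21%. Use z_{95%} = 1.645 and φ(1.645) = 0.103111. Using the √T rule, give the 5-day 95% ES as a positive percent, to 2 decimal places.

5.58%

σ_{5d} = 1.21% × √5 = 2.706%.
ES multiplier = φ(z)/(1−α) = 0.103111/0.05 = 2.062.
ES = 2.706% × 2.062 = 5.580%.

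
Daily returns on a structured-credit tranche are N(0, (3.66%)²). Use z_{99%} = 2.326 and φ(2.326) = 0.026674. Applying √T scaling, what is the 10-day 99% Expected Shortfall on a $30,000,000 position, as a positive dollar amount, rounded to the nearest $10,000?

$9,260,000

σ_{10d} = 3.66% × √10 = 11.574%.
ES multiplier = φ(z)/(1−α) = 0.026674/0.01 = 2.667.
ES = 11.574% × 2.667 = 30.868%; on $30,000,000: $9,260,400.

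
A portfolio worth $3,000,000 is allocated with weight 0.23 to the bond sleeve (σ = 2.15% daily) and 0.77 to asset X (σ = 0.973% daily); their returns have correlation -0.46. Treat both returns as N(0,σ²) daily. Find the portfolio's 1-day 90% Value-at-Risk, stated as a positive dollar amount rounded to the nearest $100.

$26,200

σ_p² = 0.23²·2.15² + 0.77²·0.973² + 2·-0.46·0.23·0.77·2.15·0.973 = 0.4650 (%²).
σ_p = √0.4650 = 0.682%.
At 90%, z = 1.282.
VaR = 1.282 × 0.682% = 0.874%; on $3,000,000 that is $26,220.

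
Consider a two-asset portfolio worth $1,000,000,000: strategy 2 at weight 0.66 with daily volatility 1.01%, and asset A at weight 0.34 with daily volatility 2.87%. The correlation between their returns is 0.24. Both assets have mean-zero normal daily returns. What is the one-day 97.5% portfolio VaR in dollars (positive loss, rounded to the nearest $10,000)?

σ_p² = 0.66²·1.01² + 0.34²·2.87² + 2·0.24·0.66·0.34·1.01·2.87 = 1.7088 (%²).
σ_p = √1.7088 = 1.307%.
At 97.5%, z = 1.960.
VaR = 1.960 × 1.307% = 2.562%; on $1,000,000,000 that is $25,620,000.

$25,620,000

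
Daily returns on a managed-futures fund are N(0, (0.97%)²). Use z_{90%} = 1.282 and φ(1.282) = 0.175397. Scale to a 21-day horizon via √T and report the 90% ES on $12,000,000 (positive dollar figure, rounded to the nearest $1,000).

σ_{21d} = 0.97% × √21 = 4.445%.
ES multiplier = φ(z)/(1−α) = 0.175397/0.1 = 1.754.
ES = 4.445% × 1.754 = 7.797%; on $12,000,000: $935,640.

$936,000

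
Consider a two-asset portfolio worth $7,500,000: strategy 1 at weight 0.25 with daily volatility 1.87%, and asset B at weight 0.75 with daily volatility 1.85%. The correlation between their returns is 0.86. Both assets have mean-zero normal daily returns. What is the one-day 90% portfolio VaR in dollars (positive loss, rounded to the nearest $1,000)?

$174,000

σ_p² = 0.25²·1.87² + 0.75²·1.85² + 2·0.86·0.25·0.75·1.87·1.85 = 3.2594 (%²).
σ_p = √3.2594 = 1.805%.
At 90%, z = 1.282.
VaR = 1.282 × 1.805% = 2.314%; on $7,500,000 that is $173,550.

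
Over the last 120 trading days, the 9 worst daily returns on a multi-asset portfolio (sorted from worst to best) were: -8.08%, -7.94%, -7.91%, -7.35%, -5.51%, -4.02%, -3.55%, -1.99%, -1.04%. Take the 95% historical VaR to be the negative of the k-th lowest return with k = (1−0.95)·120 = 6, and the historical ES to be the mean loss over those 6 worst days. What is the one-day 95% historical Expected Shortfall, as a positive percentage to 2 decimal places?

6.80%

The 6 worst returns sum to -40.81%.
ES = −(-40.81%) / 6 = 6.8016…% ≈ 6.80%.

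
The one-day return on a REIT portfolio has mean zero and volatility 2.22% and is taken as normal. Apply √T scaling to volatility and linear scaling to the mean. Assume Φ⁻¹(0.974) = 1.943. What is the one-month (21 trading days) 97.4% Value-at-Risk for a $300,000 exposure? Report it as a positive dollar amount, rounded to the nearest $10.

σ_{21d} = 2.22% × √21 = 10.173%.
VaR = 1.943 × 10.173% = 19.766%.
On $300,000: 0.19766 × $300,000 = $59,298.

$59,300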